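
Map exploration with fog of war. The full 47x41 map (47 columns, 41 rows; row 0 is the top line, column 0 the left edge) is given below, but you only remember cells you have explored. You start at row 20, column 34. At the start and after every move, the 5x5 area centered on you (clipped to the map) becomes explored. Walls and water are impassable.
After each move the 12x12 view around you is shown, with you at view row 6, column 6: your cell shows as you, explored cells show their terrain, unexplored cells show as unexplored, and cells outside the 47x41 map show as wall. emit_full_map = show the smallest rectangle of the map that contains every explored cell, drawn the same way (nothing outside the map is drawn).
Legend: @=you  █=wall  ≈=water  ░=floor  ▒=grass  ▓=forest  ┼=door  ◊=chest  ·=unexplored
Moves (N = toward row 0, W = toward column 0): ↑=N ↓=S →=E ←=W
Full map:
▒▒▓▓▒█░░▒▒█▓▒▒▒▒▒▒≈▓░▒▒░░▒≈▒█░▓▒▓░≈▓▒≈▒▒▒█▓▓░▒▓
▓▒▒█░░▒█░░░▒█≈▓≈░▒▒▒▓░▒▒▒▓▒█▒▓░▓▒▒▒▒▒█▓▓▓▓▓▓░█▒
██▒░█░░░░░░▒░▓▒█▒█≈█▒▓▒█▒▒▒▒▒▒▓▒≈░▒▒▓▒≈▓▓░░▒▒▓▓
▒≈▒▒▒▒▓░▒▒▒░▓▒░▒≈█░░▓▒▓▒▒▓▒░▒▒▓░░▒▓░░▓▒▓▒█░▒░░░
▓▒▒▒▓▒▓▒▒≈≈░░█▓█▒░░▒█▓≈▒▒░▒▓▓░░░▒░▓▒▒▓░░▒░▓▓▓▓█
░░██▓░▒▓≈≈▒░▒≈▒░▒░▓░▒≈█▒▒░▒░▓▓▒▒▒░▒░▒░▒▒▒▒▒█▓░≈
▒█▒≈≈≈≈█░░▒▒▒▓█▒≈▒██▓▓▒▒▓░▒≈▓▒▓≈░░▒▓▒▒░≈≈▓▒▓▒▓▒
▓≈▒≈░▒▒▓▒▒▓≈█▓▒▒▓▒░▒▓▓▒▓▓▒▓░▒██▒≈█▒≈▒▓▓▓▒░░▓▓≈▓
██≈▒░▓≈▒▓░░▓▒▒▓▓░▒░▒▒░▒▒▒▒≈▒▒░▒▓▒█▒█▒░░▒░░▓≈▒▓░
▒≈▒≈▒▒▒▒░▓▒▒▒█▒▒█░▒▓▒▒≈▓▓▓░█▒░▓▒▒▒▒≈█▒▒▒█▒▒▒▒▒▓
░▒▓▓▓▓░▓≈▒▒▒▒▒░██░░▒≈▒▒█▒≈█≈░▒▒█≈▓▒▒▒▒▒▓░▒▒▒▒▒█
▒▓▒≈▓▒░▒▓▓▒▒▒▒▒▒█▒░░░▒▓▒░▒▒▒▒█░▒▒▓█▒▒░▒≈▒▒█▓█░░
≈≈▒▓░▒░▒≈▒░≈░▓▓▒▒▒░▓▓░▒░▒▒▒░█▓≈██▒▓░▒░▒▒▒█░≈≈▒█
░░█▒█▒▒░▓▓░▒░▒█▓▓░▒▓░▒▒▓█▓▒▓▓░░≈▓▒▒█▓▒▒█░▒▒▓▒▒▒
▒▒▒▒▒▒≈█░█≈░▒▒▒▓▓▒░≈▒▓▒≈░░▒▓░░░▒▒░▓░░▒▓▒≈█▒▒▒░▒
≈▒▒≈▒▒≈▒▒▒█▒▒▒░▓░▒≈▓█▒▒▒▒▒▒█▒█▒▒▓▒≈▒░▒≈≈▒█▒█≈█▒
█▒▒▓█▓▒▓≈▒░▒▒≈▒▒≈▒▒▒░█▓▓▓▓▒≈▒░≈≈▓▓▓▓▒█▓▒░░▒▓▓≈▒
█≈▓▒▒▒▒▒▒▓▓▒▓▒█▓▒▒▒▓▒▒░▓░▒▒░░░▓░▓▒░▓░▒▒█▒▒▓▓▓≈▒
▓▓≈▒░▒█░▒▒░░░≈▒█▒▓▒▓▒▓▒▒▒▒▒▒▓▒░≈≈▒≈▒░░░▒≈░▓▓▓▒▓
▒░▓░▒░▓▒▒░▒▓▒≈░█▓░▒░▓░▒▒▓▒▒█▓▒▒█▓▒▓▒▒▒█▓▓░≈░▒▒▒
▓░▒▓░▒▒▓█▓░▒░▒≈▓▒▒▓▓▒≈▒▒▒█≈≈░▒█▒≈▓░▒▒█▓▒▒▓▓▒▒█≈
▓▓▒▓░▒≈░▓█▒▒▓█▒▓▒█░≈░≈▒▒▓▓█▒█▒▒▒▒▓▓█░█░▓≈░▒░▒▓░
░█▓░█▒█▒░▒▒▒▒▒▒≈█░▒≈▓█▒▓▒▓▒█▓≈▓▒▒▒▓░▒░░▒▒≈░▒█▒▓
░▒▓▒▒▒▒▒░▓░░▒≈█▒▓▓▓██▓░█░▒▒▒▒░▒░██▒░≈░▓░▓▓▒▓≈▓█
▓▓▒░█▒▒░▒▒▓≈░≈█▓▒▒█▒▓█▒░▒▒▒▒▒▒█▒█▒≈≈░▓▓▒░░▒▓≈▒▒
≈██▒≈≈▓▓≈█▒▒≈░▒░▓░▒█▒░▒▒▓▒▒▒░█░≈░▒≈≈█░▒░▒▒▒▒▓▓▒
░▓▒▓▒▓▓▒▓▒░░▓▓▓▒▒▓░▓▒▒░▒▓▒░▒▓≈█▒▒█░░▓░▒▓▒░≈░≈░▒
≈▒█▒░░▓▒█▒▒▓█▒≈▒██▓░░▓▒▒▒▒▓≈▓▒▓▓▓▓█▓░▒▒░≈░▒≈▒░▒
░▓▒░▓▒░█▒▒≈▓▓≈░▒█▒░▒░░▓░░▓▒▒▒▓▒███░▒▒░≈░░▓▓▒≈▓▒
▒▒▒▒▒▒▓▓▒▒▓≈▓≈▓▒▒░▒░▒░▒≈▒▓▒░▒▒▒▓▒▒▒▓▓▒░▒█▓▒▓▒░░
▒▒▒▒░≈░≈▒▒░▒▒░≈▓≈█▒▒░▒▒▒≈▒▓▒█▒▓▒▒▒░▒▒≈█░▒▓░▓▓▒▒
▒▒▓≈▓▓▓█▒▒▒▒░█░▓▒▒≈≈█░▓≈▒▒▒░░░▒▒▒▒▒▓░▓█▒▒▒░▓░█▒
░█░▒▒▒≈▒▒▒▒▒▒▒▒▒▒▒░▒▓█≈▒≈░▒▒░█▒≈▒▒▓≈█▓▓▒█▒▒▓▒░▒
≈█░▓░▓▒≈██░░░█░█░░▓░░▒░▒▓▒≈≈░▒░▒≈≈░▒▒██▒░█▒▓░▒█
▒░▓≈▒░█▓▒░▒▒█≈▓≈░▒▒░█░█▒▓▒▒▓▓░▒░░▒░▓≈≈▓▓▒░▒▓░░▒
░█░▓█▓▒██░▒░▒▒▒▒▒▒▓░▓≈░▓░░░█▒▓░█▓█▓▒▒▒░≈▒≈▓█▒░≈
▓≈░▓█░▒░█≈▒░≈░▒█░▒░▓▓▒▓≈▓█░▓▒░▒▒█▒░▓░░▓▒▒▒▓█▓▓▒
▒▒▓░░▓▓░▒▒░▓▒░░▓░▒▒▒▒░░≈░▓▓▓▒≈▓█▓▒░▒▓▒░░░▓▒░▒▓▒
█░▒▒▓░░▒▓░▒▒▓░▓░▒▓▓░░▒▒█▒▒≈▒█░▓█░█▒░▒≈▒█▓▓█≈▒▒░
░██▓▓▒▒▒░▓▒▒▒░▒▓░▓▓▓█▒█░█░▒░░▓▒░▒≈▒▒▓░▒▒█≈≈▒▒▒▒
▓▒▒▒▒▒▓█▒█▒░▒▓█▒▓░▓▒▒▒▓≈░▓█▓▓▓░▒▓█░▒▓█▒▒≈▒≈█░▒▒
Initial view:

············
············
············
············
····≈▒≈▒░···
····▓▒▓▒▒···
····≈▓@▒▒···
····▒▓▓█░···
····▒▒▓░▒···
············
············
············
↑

············
············
············
············
····▓▒░▓░···
····≈▒≈▒░···
····▓▒@▒▒···
····≈▓░▒▒···
····▒▓▓█░···
····▒▒▓░▒···
············
············

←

············
············
············
············
····░▓▒░▓░··
····≈≈▒≈▒░··
····█▓@▓▒▒··
····▒≈▓░▒▒··
····▒▒▓▓█░··
·····▒▒▓░▒··
············
············

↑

············
············
············
············
····≈▓▓▓▓···
····░▓▒░▓░··
····≈≈@≈▒░··
····█▓▒▓▒▒··
····▒≈▓░▒▒··
····▒▒▓▓█░··
·····▒▒▓░▒··
············

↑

············
············
············
············
····▒▓▒≈▒···
····≈▓▓▓▓···
····░▓@░▓░··
····≈≈▒≈▒░··
····█▓▒▓▒▒··
····▒≈▓░▒▒··
····▒▒▓▓█░··
·····▒▒▓░▒··

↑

············
············
············
············
····▒▒░▓░···
····▒▓▒≈▒···
····≈▓@▓▓···
····░▓▒░▓░··
····≈≈▒≈▒░··
····█▓▒▓▒▒··
····▒≈▓░▒▒··
····▒▒▓▓█░··

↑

············
············
············
············
····≈▓▒▒█···
····▒▒░▓░···
····▒▓@≈▒···
····≈▓▓▓▓···
····░▓▒░▓░··
····≈≈▒≈▒░··
····█▓▒▓▒▒··
····▒≈▓░▒▒··

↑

············
············
············
············
····██▒▓░···
····≈▓▒▒█···
····▒▒@▓░···
····▒▓▒≈▒···
····≈▓▓▓▓···
····░▓▒░▓░··
····≈≈▒≈▒░··
····█▓▒▓▒▒··

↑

············
············
············
············
····▒▒▓█▒···
····██▒▓░···
····≈▓@▒█···
····▒▒░▓░···
····▒▓▒≈▒···
····≈▓▓▓▓···
····░▓▒░▓░··
····≈≈▒≈▒░··

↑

············
············
············
············
····█≈▓▒▒···
····▒▒▓█▒···
····██@▓░···
····≈▓▒▒█···
····▒▒░▓░···
····▒▓▒≈▒···
····≈▓▓▓▓···
····░▓▒░▓░··

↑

············
············
············
············
····▒▒▒▒≈···
····█≈▓▒▒···
····▒▒@█▒···
····██▒▓░···
····≈▓▒▒█···
····▒▒░▓░···
····▒▓▒≈▒···
····≈▓▓▓▓···

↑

············
············
············
············
····▓▒█▒█···
····▒▒▒▒≈···
····█≈@▒▒···
····▒▒▓█▒···
····██▒▓░···
····≈▓▒▒█···
····▒▒░▓░···
····▒▓▒≈▒···

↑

············
············
············
············
····▒≈█▒≈···
····▓▒█▒█···
····▒▒@▒≈···
····█≈▓▒▒···
····▒▒▓█▒···
····██▒▓░···
····≈▓▒▒█···
····▒▒░▓░···

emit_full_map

▒≈█▒≈·
▓▒█▒█·
▒▒@▒≈·
█≈▓▒▒·
▒▒▓█▒·
██▒▓░·
≈▓▒▒█·
▒▒░▓░·
▒▓▒≈▒·
≈▓▓▓▓·
░▓▒░▓░
≈≈▒≈▒░
█▓▒▓▒▒
▒≈▓░▒▒
▒▒▓▓█░
·▒▒▓░▒

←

············
············
············
············
····█▒≈█▒≈··
····▒▓▒█▒█··
····▓▒@▒▒≈··
····▒█≈▓▒▒··
····░▒▒▓█▒··
·····██▒▓░··
·····≈▓▒▒█··
·····▒▒░▓░··

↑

············
············
············
············
····▓≈░░▒···
····█▒≈█▒≈··
····▒▓@█▒█··
····▓▒▒▒▒≈··
····▒█≈▓▒▒··
····░▒▒▓█▒··
·····██▒▓░··
·····≈▓▒▒█··

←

············
············
············
············
····▒▓≈░░▒··
····██▒≈█▒≈·
····░▒@▒█▒█·
····░▓▒▒▒▒≈·
····▒▒█≈▓▒▒·
·····░▒▒▓█▒·
······██▒▓░·
······≈▓▒▒█·

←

············
············
············
············
····▓▒▓≈░░▒·
····▒██▒≈█▒≈
····▒░@▓▒█▒█
····▒░▓▒▒▒▒≈
····░▒▒█≈▓▒▒
······░▒▒▓█▒
·······██▒▓░
·······≈▓▒▒█

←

············
············
············
············
····≈▓▒▓≈░░▒
····░▒██▒≈█▒
····▒▒@▒▓▒█▒
····█▒░▓▒▒▒▒
····≈░▒▒█≈▓▒
·······░▒▒▓█
········██▒▓
········≈▓▒▒

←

············
············
············
············
····▒≈▓▒▓≈░░
····▓░▒██▒≈█
····≈▒@░▒▓▒█
····░█▒░▓▒▒▒
····█≈░▒▒█≈▓
········░▒▒▓
·········██▒
·········≈▓▒

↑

············
············
············
············
····▒░▓▓▒···
····▒≈▓▒▓≈░░
····▓░@██▒≈█
····≈▒▒░▒▓▒█
····░█▒░▓▒▒▒
····█≈░▒▒█≈▓
········░▒▒▓
·········██▒

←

············
············
············
············
····░▒░▓▓▒··
····░▒≈▓▒▓≈░
····▒▓@▒██▒≈
····▒≈▒▒░▒▓▒
····▓░█▒░▓▒▒
·····█≈░▒▒█≈
·········░▒▒
··········██

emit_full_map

░▒░▓▓▒······
░▒≈▓▒▓≈░░▒··
▒▓@▒██▒≈█▒≈·
▒≈▒▒░▒▓▒█▒█·
▓░█▒░▓▒▒▒▒≈·
·█≈░▒▒█≈▓▒▒·
·····░▒▒▓█▒·
······██▒▓░·
······≈▓▒▒█·
······▒▒░▓░·
······▒▓▒≈▒·
······≈▓▓▓▓·
······░▓▒░▓░
······≈≈▒≈▒░
······█▓▒▓▒▒
······▒≈▓░▒▒
······▒▒▓▓█░
·······▒▒▓░▒


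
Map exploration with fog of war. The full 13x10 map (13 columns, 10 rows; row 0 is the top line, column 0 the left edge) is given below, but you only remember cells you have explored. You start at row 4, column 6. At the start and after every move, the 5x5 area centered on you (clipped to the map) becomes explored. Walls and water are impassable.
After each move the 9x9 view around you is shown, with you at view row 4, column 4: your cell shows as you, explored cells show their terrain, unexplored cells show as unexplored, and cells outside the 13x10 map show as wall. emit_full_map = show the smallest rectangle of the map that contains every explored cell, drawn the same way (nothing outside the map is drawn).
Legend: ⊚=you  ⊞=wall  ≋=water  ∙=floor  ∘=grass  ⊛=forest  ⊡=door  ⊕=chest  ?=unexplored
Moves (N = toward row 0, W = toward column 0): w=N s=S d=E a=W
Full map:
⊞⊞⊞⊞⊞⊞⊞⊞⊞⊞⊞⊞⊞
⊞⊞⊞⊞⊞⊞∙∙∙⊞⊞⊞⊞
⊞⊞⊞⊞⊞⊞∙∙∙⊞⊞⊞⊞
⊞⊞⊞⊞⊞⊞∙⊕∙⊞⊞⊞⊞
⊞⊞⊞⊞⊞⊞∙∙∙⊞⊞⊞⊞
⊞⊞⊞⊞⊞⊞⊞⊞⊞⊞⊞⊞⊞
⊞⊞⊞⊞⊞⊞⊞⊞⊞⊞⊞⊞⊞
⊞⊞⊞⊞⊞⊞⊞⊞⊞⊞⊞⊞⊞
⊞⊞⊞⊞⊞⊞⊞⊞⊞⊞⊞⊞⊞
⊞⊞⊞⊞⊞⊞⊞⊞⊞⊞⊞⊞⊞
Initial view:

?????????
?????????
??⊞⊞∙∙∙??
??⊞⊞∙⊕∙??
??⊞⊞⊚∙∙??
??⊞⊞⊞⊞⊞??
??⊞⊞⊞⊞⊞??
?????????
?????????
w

⊞⊞⊞⊞⊞⊞⊞⊞⊞
?????????
??⊞⊞∙∙∙??
??⊞⊞∙∙∙??
??⊞⊞⊚⊕∙??
??⊞⊞∙∙∙??
??⊞⊞⊞⊞⊞??
??⊞⊞⊞⊞⊞??
?????????

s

?????????
??⊞⊞∙∙∙??
??⊞⊞∙∙∙??
??⊞⊞∙⊕∙??
??⊞⊞⊚∙∙??
??⊞⊞⊞⊞⊞??
??⊞⊞⊞⊞⊞??
?????????
?????????

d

?????????
?⊞⊞∙∙∙???
?⊞⊞∙∙∙⊞??
?⊞⊞∙⊕∙⊞??
?⊞⊞∙⊚∙⊞??
?⊞⊞⊞⊞⊞⊞??
?⊞⊞⊞⊞⊞⊞??
?????????
?????????

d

?????????
⊞⊞∙∙∙????
⊞⊞∙∙∙⊞⊞??
⊞⊞∙⊕∙⊞⊞??
⊞⊞∙∙⊚⊞⊞??
⊞⊞⊞⊞⊞⊞⊞??
⊞⊞⊞⊞⊞⊞⊞??
?????????
?????????

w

⊞⊞⊞⊞⊞⊞⊞⊞⊞
?????????
⊞⊞∙∙∙⊞⊞??
⊞⊞∙∙∙⊞⊞??
⊞⊞∙⊕⊚⊞⊞??
⊞⊞∙∙∙⊞⊞??
⊞⊞⊞⊞⊞⊞⊞??
⊞⊞⊞⊞⊞⊞⊞??
?????????

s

?????????
⊞⊞∙∙∙⊞⊞??
⊞⊞∙∙∙⊞⊞??
⊞⊞∙⊕∙⊞⊞??
⊞⊞∙∙⊚⊞⊞??
⊞⊞⊞⊞⊞⊞⊞??
⊞⊞⊞⊞⊞⊞⊞??
?????????
?????????

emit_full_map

⊞⊞∙∙∙⊞⊞
⊞⊞∙∙∙⊞⊞
⊞⊞∙⊕∙⊞⊞
⊞⊞∙∙⊚⊞⊞
⊞⊞⊞⊞⊞⊞⊞
⊞⊞⊞⊞⊞⊞⊞

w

⊞⊞⊞⊞⊞⊞⊞⊞⊞
?????????
⊞⊞∙∙∙⊞⊞??
⊞⊞∙∙∙⊞⊞??
⊞⊞∙⊕⊚⊞⊞??
⊞⊞∙∙∙⊞⊞??
⊞⊞⊞⊞⊞⊞⊞??
⊞⊞⊞⊞⊞⊞⊞??
?????????

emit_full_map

⊞⊞∙∙∙⊞⊞
⊞⊞∙∙∙⊞⊞
⊞⊞∙⊕⊚⊞⊞
⊞⊞∙∙∙⊞⊞
⊞⊞⊞⊞⊞⊞⊞
⊞⊞⊞⊞⊞⊞⊞


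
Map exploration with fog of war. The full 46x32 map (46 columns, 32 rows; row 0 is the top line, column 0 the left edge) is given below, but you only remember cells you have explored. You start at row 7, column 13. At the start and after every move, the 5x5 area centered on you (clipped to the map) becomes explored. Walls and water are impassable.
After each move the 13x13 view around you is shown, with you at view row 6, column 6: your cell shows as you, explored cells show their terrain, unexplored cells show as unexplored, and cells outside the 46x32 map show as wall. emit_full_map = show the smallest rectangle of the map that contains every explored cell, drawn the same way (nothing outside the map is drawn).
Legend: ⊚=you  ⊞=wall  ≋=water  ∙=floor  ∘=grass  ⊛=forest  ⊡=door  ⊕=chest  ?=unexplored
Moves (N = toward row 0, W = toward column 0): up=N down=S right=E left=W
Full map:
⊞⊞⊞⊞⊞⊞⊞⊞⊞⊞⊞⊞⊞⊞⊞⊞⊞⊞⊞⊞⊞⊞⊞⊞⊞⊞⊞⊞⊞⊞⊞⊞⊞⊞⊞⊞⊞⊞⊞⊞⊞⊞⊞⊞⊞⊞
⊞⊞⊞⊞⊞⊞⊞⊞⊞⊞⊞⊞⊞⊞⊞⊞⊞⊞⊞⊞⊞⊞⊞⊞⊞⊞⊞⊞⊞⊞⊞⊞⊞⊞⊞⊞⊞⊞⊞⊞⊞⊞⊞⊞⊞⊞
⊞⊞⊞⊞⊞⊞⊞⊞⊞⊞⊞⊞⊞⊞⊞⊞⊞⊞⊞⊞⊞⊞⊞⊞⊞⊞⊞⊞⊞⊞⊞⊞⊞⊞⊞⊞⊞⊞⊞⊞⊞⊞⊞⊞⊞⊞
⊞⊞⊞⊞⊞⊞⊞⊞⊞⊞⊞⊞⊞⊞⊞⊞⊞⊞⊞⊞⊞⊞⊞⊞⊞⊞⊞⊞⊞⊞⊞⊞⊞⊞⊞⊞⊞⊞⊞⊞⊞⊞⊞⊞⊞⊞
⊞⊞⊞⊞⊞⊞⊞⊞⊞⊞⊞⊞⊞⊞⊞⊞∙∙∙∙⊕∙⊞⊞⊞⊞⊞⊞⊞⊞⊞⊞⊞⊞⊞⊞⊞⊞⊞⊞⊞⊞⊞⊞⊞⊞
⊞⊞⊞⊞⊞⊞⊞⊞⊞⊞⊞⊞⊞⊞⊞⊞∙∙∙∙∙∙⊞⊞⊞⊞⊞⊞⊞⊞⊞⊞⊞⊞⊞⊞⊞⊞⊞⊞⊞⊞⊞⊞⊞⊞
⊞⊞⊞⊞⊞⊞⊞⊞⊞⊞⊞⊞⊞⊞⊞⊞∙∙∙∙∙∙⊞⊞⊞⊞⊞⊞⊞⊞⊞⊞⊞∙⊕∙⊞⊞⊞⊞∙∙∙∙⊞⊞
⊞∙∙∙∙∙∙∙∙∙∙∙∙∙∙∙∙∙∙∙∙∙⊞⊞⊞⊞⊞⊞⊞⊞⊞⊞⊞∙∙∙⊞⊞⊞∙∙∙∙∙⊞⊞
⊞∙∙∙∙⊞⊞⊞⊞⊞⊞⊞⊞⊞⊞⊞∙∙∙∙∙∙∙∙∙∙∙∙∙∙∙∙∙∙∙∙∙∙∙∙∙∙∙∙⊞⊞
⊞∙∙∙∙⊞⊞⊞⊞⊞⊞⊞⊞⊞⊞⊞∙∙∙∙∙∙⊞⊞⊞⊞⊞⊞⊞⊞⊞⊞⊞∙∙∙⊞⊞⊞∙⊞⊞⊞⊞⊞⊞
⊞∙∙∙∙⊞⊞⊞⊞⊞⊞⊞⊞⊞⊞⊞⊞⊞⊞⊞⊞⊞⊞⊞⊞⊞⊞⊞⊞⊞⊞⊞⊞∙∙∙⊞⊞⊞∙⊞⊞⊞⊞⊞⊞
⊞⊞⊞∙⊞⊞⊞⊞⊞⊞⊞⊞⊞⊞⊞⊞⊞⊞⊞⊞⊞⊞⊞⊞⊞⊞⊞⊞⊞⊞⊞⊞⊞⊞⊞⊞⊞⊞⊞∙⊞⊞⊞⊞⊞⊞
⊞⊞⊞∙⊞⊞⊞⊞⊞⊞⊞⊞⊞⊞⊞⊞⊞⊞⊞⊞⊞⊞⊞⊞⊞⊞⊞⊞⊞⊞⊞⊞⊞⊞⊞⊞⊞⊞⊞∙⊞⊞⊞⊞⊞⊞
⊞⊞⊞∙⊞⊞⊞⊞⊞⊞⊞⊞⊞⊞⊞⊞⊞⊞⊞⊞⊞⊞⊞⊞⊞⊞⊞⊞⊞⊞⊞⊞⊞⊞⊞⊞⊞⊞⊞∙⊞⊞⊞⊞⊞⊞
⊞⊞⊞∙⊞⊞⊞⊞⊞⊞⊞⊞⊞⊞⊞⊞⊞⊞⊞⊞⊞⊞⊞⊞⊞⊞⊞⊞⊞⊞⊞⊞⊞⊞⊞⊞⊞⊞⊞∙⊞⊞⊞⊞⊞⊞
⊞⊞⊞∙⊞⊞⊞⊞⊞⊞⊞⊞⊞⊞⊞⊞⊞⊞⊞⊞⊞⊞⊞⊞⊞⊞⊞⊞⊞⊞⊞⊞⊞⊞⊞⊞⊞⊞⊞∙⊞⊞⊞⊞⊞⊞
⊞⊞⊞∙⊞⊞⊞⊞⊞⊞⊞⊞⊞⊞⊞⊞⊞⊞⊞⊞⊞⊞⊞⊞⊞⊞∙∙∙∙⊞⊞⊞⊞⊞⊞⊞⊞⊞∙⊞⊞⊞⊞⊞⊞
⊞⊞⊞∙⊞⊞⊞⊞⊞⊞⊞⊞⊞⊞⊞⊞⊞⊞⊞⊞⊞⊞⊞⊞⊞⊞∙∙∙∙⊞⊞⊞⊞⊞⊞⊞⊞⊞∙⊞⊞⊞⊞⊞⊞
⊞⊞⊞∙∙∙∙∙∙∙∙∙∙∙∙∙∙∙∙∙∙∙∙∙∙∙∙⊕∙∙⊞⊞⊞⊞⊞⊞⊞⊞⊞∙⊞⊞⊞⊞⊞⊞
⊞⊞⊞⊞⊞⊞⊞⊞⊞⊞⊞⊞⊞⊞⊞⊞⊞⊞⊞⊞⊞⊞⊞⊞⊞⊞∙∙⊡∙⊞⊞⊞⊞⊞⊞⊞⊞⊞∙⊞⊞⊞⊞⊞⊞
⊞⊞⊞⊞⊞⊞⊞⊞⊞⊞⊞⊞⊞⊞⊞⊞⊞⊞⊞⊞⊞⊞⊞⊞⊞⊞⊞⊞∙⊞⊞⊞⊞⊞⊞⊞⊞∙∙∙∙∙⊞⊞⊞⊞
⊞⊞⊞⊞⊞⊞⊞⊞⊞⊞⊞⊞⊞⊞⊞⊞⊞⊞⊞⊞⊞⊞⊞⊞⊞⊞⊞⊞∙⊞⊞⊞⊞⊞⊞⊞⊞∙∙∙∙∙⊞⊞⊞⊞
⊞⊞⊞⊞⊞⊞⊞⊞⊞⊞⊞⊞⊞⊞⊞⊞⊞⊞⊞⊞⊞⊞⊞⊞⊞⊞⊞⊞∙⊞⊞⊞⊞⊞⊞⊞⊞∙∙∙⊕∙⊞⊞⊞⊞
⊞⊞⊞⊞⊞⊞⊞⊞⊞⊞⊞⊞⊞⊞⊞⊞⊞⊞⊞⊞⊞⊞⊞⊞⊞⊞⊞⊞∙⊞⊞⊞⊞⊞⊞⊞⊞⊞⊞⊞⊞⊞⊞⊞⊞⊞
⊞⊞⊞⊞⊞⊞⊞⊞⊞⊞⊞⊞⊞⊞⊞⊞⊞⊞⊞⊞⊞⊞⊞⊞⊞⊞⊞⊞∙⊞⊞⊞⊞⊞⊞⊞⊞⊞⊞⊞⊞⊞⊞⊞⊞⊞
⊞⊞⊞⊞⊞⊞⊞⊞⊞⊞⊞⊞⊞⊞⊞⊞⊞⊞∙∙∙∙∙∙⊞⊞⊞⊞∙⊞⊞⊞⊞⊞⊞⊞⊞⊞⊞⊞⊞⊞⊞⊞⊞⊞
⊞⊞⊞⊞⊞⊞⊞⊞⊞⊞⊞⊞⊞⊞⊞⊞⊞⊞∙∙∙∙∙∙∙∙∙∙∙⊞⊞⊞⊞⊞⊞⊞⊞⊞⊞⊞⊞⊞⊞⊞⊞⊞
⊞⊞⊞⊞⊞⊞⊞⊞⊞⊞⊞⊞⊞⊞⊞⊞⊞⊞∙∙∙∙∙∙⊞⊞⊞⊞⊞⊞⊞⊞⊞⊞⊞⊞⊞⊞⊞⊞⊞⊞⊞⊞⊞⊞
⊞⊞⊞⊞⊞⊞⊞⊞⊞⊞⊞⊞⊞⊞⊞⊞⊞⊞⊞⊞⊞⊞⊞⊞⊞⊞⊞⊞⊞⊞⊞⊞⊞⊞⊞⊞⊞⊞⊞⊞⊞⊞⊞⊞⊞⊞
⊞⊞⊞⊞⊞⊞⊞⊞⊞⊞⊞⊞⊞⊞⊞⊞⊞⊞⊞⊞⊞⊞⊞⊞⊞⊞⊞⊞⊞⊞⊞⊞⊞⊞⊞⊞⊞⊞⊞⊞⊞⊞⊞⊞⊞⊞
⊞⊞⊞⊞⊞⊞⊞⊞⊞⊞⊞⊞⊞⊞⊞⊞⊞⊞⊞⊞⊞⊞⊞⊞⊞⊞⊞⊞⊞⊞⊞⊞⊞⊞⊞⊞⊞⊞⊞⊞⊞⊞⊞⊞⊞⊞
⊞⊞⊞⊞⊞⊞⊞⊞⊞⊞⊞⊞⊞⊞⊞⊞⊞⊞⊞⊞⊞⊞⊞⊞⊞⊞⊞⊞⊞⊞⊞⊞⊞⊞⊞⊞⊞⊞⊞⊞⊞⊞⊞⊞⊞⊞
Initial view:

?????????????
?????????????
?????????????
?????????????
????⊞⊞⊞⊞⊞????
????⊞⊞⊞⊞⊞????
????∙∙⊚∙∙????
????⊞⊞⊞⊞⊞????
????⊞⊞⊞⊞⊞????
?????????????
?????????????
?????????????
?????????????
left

?????????????
?????????????
?????????????
?????????????
????⊞⊞⊞⊞⊞⊞???
????⊞⊞⊞⊞⊞⊞???
????∙∙⊚∙∙∙???
????⊞⊞⊞⊞⊞⊞???
????⊞⊞⊞⊞⊞⊞???
?????????????
?????????????
?????????????
?????????????

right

?????????????
?????????????
?????????????
?????????????
???⊞⊞⊞⊞⊞⊞????
???⊞⊞⊞⊞⊞⊞????
???∙∙∙⊚∙∙????
???⊞⊞⊞⊞⊞⊞????
???⊞⊞⊞⊞⊞⊞????
?????????????
?????????????
?????????????
?????????????

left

?????????????
?????????????
?????????????
?????????????
????⊞⊞⊞⊞⊞⊞???
????⊞⊞⊞⊞⊞⊞???
????∙∙⊚∙∙∙???
????⊞⊞⊞⊞⊞⊞???
????⊞⊞⊞⊞⊞⊞???
?????????????
?????????????
?????????????
?????????????

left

?????????????
?????????????
?????????????
?????????????
????⊞⊞⊞⊞⊞⊞⊞??
????⊞⊞⊞⊞⊞⊞⊞??
????∙∙⊚∙∙∙∙??
????⊞⊞⊞⊞⊞⊞⊞??
????⊞⊞⊞⊞⊞⊞⊞??
?????????????
?????????????
?????????????
?????????????

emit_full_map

⊞⊞⊞⊞⊞⊞⊞
⊞⊞⊞⊞⊞⊞⊞
∙∙⊚∙∙∙∙
⊞⊞⊞⊞⊞⊞⊞
⊞⊞⊞⊞⊞⊞⊞

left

?????????????
?????????????
?????????????
?????????????
????⊞⊞⊞⊞⊞⊞⊞⊞?
????⊞⊞⊞⊞⊞⊞⊞⊞?
????∙∙⊚∙∙∙∙∙?
????⊞⊞⊞⊞⊞⊞⊞⊞?
????⊞⊞⊞⊞⊞⊞⊞⊞?
?????????????
?????????????
?????????????
?????????????

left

?????????????
?????????????
?????????????
?????????????
????⊞⊞⊞⊞⊞⊞⊞⊞⊞
????⊞⊞⊞⊞⊞⊞⊞⊞⊞
????∙∙⊚∙∙∙∙∙∙
????⊞⊞⊞⊞⊞⊞⊞⊞⊞
????⊞⊞⊞⊞⊞⊞⊞⊞⊞
?????????????
?????????????
?????????????
?????????????

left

?????????????
?????????????
?????????????
?????????????
????⊞⊞⊞⊞⊞⊞⊞⊞⊞
????⊞⊞⊞⊞⊞⊞⊞⊞⊞
????∙∙⊚∙∙∙∙∙∙
????⊞⊞⊞⊞⊞⊞⊞⊞⊞
????⊞⊞⊞⊞⊞⊞⊞⊞⊞
?????????????
?????????????
?????????????
?????????????

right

?????????????
?????????????
?????????????
?????????????
???⊞⊞⊞⊞⊞⊞⊞⊞⊞⊞
???⊞⊞⊞⊞⊞⊞⊞⊞⊞⊞
???∙∙∙⊚∙∙∙∙∙∙
???⊞⊞⊞⊞⊞⊞⊞⊞⊞⊞
???⊞⊞⊞⊞⊞⊞⊞⊞⊞⊞
?????????????
?????????????
?????????????
?????????????

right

?????????????
?????????????
?????????????
?????????????
??⊞⊞⊞⊞⊞⊞⊞⊞⊞⊞?
??⊞⊞⊞⊞⊞⊞⊞⊞⊞⊞?
??∙∙∙∙⊚∙∙∙∙∙?
??⊞⊞⊞⊞⊞⊞⊞⊞⊞⊞?
??⊞⊞⊞⊞⊞⊞⊞⊞⊞⊞?
?????????????
?????????????
?????????????
?????????????

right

?????????????
?????????????
?????????????
?????????????
?⊞⊞⊞⊞⊞⊞⊞⊞⊞⊞??
?⊞⊞⊞⊞⊞⊞⊞⊞⊞⊞??
?∙∙∙∙∙⊚∙∙∙∙??
?⊞⊞⊞⊞⊞⊞⊞⊞⊞⊞??
?⊞⊞⊞⊞⊞⊞⊞⊞⊞⊞??
?????????????
?????????????
?????????????
?????????????

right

?????????????
?????????????
?????????????
?????????????
⊞⊞⊞⊞⊞⊞⊞⊞⊞⊞???
⊞⊞⊞⊞⊞⊞⊞⊞⊞⊞???
∙∙∙∙∙∙⊚∙∙∙???
⊞⊞⊞⊞⊞⊞⊞⊞⊞⊞???
⊞⊞⊞⊞⊞⊞⊞⊞⊞⊞???
?????????????
?????????????
?????????????
?????????????

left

?????????????
?????????????
?????????????
?????????????
?⊞⊞⊞⊞⊞⊞⊞⊞⊞⊞??
?⊞⊞⊞⊞⊞⊞⊞⊞⊞⊞??
?∙∙∙∙∙⊚∙∙∙∙??
?⊞⊞⊞⊞⊞⊞⊞⊞⊞⊞??
?⊞⊞⊞⊞⊞⊞⊞⊞⊞⊞??
?????????????
?????????????
?????????????
?????????????

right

?????????????
?????????????
?????????????
?????????????
⊞⊞⊞⊞⊞⊞⊞⊞⊞⊞???
⊞⊞⊞⊞⊞⊞⊞⊞⊞⊞???
∙∙∙∙∙∙⊚∙∙∙???
⊞⊞⊞⊞⊞⊞⊞⊞⊞⊞???
⊞⊞⊞⊞⊞⊞⊞⊞⊞⊞???
?????????????
?????????????
?????????????
?????????????


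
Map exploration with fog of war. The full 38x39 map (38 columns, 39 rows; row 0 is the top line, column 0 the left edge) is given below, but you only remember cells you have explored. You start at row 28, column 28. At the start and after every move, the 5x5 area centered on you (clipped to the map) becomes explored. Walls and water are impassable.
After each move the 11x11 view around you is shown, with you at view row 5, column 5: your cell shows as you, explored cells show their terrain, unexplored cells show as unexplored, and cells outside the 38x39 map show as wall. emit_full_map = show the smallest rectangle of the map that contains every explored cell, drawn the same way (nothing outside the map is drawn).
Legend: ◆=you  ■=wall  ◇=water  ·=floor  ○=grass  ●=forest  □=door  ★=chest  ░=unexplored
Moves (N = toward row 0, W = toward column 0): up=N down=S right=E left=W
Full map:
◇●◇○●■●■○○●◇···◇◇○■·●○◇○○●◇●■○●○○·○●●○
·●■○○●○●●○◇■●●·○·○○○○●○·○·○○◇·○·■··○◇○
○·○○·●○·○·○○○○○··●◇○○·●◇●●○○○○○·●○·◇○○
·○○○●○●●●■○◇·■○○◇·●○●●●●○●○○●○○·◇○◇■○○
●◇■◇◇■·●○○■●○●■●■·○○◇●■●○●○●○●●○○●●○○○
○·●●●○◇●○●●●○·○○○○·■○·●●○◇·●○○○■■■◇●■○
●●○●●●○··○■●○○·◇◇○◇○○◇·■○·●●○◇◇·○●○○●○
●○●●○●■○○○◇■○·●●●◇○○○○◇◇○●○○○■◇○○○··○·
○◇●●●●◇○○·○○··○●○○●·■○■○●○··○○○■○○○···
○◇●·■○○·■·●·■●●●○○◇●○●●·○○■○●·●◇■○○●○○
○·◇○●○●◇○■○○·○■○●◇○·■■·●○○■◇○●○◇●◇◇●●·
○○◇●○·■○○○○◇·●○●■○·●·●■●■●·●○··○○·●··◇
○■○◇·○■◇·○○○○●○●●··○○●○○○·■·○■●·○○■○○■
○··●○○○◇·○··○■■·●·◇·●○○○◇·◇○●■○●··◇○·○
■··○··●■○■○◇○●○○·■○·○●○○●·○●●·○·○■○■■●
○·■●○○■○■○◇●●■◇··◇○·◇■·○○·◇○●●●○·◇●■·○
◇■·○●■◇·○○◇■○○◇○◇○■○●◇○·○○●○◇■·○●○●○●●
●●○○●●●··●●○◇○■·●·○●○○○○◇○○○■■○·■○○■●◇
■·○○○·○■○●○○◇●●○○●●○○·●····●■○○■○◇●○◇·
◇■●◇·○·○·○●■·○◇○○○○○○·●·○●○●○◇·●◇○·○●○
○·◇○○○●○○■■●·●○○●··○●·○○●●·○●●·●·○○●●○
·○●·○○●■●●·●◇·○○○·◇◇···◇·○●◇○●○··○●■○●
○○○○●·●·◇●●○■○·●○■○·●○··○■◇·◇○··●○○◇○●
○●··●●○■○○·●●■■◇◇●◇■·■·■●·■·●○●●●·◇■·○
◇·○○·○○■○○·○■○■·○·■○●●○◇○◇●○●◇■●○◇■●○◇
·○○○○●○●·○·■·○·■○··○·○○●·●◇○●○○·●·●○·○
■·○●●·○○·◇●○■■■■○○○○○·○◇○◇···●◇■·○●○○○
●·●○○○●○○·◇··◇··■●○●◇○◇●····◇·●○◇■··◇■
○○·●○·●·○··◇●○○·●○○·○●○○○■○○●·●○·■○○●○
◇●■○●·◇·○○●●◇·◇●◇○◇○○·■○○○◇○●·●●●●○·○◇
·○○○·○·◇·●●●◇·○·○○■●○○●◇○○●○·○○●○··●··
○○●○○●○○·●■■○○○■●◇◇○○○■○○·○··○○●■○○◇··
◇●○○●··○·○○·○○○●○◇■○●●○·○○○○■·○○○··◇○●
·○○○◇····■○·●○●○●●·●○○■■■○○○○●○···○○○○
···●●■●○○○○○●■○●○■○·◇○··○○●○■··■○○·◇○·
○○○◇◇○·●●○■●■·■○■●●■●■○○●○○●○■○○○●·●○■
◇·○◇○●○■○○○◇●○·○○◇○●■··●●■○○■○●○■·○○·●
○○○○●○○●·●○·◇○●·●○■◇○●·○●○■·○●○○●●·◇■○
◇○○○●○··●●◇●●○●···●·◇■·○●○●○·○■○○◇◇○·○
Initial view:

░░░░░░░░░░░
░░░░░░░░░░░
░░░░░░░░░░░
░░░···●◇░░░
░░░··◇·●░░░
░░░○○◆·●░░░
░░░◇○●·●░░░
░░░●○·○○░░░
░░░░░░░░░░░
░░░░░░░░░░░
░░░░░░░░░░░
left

░░░░░░░░░░░
░░░░░░░░░░░
░░░░░░░░░░░
░░░◇···●◇░░
░░░···◇·●░░
░░░■○◆●·●░░
░░░○◇○●·●░░
░░░○●○·○○░░
░░░░░░░░░░░
░░░░░░░░░░░
░░░░░░░░░░░

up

░░░░░░░░░░░
░░░░░░░░░░░
░░░░░░░░░░░
░░░●◇○●○░░░
░░░◇···●◇░░
░░░··◆◇·●░░
░░░■○○●·●░░
░░░○◇○●·●░░
░░░○●○·○○░░
░░░░░░░░░░░
░░░░░░░░░░░

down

░░░░░░░░░░░
░░░░░░░░░░░
░░░●◇○●○░░░
░░░◇···●◇░░
░░░···◇·●░░
░░░■○◆●·●░░
░░░○◇○●·●░░
░░░○●○·○○░░
░░░░░░░░░░░
░░░░░░░░░░░
░░░░░░░░░░░

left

░░░░░░░░░░░
░░░░░░░░░░░
░░░░●◇○●○░░
░░░○◇···●◇░
░░░····◇·●░
░░░○■◆○●·●░
░░░○○◇○●·●░
░░░○○●○·○○░
░░░░░░░░░░░
░░░░░░░░░░░
░░░░░░░░░░░

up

░░░░░░░░░░░
░░░░░░░░░░░
░░░░░░░░░░░
░░░·●◇○●○░░
░░░○◇···●◇░
░░░··◆·◇·●░
░░░○■○○●·●░
░░░○○◇○●·●░
░░░○○●○·○○░
░░░░░░░░░░░
░░░░░░░░░░░

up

░░░░░░░░░░░
░░░░░░░░░░░
░░░░░░░░░░░
░░░○◇●○●░░░
░░░·●◇○●○░░
░░░○◇◆··●◇░
░░░····◇·●░
░░░○■○○●·●░
░░░○○◇○●·●░
░░░○○●○·○○░
░░░░░░░░░░░

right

░░░░░░░░░░░
░░░░░░░░░░░
░░░░░░░░░░░
░░○◇●○●◇░░░
░░·●◇○●○░░░
░░○◇·◆·●◇░░
░░····◇·●░░
░░○■○○●·●░░
░░○○◇○●·●░░
░░○○●○·○○░░
░░░░░░░░░░░

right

░░░░░░░░░░░
░░░░░░░░░░░
░░░░░░░░░░░
░○◇●○●◇■░░░
░·●◇○●○○░░░
░○◇··◆●◇░░░
░····◇·●░░░
░○■○○●·●░░░
░○○◇○●·●░░░
░○○●○·○○░░░
░░░░░░░░░░░

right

░░░░░░░░░░░
░░░░░░░░░░░
░░░░░░░░░░░
○◇●○●◇■●░░░
·●◇○●○○·░░░
○◇···◆◇■░░░
····◇·●○░░░
○■○○●·●○░░░
○○◇○●·●░░░░
○○●○·○○░░░░
░░░░░░░░░░░

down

░░░░░░░░░░░
░░░░░░░░░░░
○◇●○●◇■●░░░
·●◇○●○○·░░░
○◇···●◇■░░░
····◇◆●○░░░
○■○○●·●○░░░
○○◇○●·●●░░░
○○●○·○○░░░░
░░░░░░░░░░░
░░░░░░░░░░░

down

░░░░░░░░░░░
○◇●○●◇■●░░░
·●◇○●○○·░░░
○◇···●◇■░░░
····◇·●○░░░
○■○○●◆●○░░░
○○◇○●·●●░░░
○○●○·○○●░░░
░░░░░░░░░░░
░░░░░░░░░░░
░░░░░░░░░░░

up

░░░░░░░░░░░
░░░░░░░░░░░
○◇●○●◇■●░░░
·●◇○●○○·░░░
○◇···●◇■░░░
····◇◆●○░░░
○■○○●·●○░░░
○○◇○●·●●░░░
○○●○·○○●░░░
░░░░░░░░░░░
░░░░░░░░░░░

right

░░░░░░░░░░░
░░░░░░░░░░░
◇●○●◇■●░░░░
●◇○●○○·●░░░
◇···●◇■·░░░
···◇·◆○◇░░░
■○○●·●○·░░░
○◇○●·●●●░░░
○●○·○○●░░░░
░░░░░░░░░░░
░░░░░░░░░░░

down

░░░░░░░░░░░
◇●○●◇■●░░░░
●◇○●○○·●░░░
◇···●◇■·░░░
···◇·●○◇░░░
■○○●·◆○·░░░
○◇○●·●●●░░░
○●○·○○●○░░░
░░░░░░░░░░░
░░░░░░░░░░░
░░░░░░░░░░░

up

░░░░░░░░░░░
░░░░░░░░░░░
◇●○●◇■●░░░░
●◇○●○○·●░░░
◇···●◇■·░░░
···◇·◆○◇░░░
■○○●·●○·░░░
○◇○●·●●●░░░
○●○·○○●○░░░
░░░░░░░░░░░
░░░░░░░░░░░

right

░░░░░░░░░░░
░░░░░░░░░░░
●○●◇■●░░░░░
◇○●○○·●·░░░
···●◇■·○░░░
··◇·●◆◇■░░░
○○●·●○·■░░░
◇○●·●●●●░░░
●○·○○●○░░░░
░░░░░░░░░░░
░░░░░░░░░░░

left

░░░░░░░░░░░
░░░░░░░░░░░
◇●○●◇■●░░░░
●◇○●○○·●·░░
◇···●◇■·○░░
···◇·◆○◇■░░
■○○●·●○·■░░
○◇○●·●●●●░░
○●○·○○●○░░░
░░░░░░░░░░░
░░░░░░░░░░░

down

░░░░░░░░░░░
◇●○●◇■●░░░░
●◇○●○○·●·░░
◇···●◇■·○░░
···◇·●○◇■░░
■○○●·◆○·■░░
○◇○●·●●●●░░
○●○·○○●○░░░
░░░░░░░░░░░
░░░░░░░░░░░
░░░░░░░░░░░

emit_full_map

○◇●○●◇■●░░
·●◇○●○○·●·
○◇···●◇■·○
····◇·●○◇■
○■○○●·◆○·■
○○◇○●·●●●●
○○●○·○○●○░

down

◇●○●◇■●░░░░
●◇○●○○·●·░░
◇···●◇■·○░░
···◇·●○◇■░░
■○○●·●○·■░░
○◇○●·◆●●●░░
○●○·○○●○░░░
░░░·○○●■░░░
░░░░░░░░░░░
░░░░░░░░░░░
░░░░░░░░░░░

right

●○●◇■●░░░░░
◇○●○○·●·░░░
···●◇■·○░░░
··◇·●○◇■░░░
○○●·●○·■░░░
◇○●·●◆●●░░░
●○·○○●○·░░░
░░·○○●■○░░░
░░░░░░░░░░░
░░░░░░░░░░░
░░░░░░░░░░░

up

░░░░░░░░░░░
●○●◇■●░░░░░
◇○●○○·●·░░░
···●◇■·○░░░
··◇·●○◇■░░░
○○●·●◆·■░░░
◇○●·●●●●░░░
●○·○○●○·░░░
░░·○○●■○░░░
░░░░░░░░░░░
░░░░░░░░░░░

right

░░░░░░░░░░░
○●◇■●░░░░░░
○●○○·●·░░░░
··●◇■·○●░░░
·◇·●○◇■·░░░
○●·●○◆■○░░░
○●·●●●●○░░░
○·○○●○··░░░
░·○○●■○░░░░
░░░░░░░░░░░
░░░░░░░░░░░

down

○●◇■●░░░░░░
○●○○·●·░░░░
··●◇■·○●░░░
·◇·●○◇■·░░░
○●·●○·■○░░░
○●·●●◆●○░░░
○·○○●○··░░░
░·○○●■○○░░░
░░░░░░░░░░░
░░░░░░░░░░░
░░░░░░░░░░░

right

●◇■●░░░░░░■
●○○·●·░░░░■
·●◇■·○●░░░■
◇·●○◇■··░░■
●·●○·■○○░░■
●·●●●◆○·░░■
·○○●○··●░░■
·○○●■○○◇░░■
░░░░░░░░░░■
░░░░░░░░░░■
░░░░░░░░░░■

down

●○○·●·░░░░■
·●◇■·○●░░░■
◇·●○◇■··░░■
●·●○·■○○░░■
●·●●●●○·░░■
·○○●○◆·●░░■
·○○●■○○◇░░■
░░░○○··◇░░■
░░░░░░░░░░■
░░░░░░░░░░■
░░░░░░░░░░■

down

·●◇■·○●░░░■
◇·●○◇■··░░■
●·●○·■○○░░■
●·●●●●○·░░■
·○○●○··●░░■
·○○●■◆○◇░░■
░░░○○··◇░░■
░░░···○○░░■
░░░░░░░░░░■
░░░░░░░░░░■
░░░░░░░░░░■

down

◇·●○◇■··░░■
●·●○·■○○░░■
●·●●●●○·░░■
·○○●○··●░░■
·○○●■○○◇░░■
░░░○○◆·◇░░■
░░░···○○░░■
░░░■○○·◇░░■
░░░░░░░░░░■
░░░░░░░░░░■
░░░░░░░░░░■

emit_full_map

○◇●○●◇■●░░░░
·●◇○●○○·●·░░
○◇···●◇■·○●░
····◇·●○◇■··
○■○○●·●○·■○○
○○◇○●·●●●●○·
○○●○·○○●○··●
░░░░·○○●■○○◇
░░░░░░░○○◆·◇
░░░░░░░···○○
░░░░░░░■○○·◇
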